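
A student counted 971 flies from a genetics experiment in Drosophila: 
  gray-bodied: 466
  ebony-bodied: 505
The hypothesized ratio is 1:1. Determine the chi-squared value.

1.566

Total ratio parts = 2. Expected numbers out of 971:
  gray-bodied: 971 × 1/2 = 485.5
  ebony-bodied: 971 × 1/2 = 485.5
χ² = Σ (O − E)² / E
  gray-bodied: (466 − 485.5)² / 485.5 = 0.7832
  ebony-bodied: (505 − 485.5)² / 485.5 = 0.7832
χ² = 0.7832 + 0.7832 = 1.5664 ≈ 1.566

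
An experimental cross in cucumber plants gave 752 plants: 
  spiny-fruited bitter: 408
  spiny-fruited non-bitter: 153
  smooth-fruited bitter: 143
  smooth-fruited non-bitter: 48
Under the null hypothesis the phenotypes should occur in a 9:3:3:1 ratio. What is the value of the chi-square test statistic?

1.603

Total ratio parts = 16. Expected numbers out of 752:
  spiny-fruited bitter: 752 × 9/16 = 423
  spiny-fruited non-bitter: 752 × 3/16 = 141
  smooth-fruited bitter: 752 × 3/16 = 141
  smooth-fruited non-bitter: 752 × 1/16 = 47
χ² = Σ (O − E)² / E
  spiny-fruited bitter: (408 − 423)² / 423 = 0.5319
  spiny-fruited non-bitter: (153 − 141)² / 141 = 1.0213
  smooth-fruited bitter: (143 − 141)² / 141 = 0.0284
  smooth-fruited non-bitter: (48 − 47)² / 47 = 0.0213
χ² = 0.5319 + 1.0213 + 0.0284 + 0.0213 = 1.6029 ≈ 1.603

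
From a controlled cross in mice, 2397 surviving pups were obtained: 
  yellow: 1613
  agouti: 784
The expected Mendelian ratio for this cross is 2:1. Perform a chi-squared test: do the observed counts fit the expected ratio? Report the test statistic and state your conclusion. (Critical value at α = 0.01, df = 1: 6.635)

0.422; consistent

Expected counts for N = 2397 under a 2:1 ratio (total parts = 3):
  yellow: 2397 × 2/3 = 1598
  agouti: 2397 × 1/3 = 799
χ² = Σ (O − E)² / E
  yellow: (1613 − 1598)² / 1598 = 0.1408
  agouti: (784 − 799)² / 799 = 0.2816
χ² = 0.1408 + 0.2816 = 0.4224 ≈ 0.422
Degrees of freedom = 2 − 1 = 1; critical value at α = 0.01 is 6.635.
Since 0.422 < 6.635, we fail to reject the null hypothesis — the data are consistent with the 2:1 ratio.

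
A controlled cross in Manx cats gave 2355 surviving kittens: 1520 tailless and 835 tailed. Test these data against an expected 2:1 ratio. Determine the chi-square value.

Expected counts for N = 2355 under a 2:1 ratio (total parts = 3):
  tailless: 2355 × 2/3 = 1570
  tailed: 2355 × 1/3 = 785
χ² = Σ (O − E)² / E
  tailless: (1520 − 1570)² / 1570 = 1.5924
  tailed: (835 − 785)² / 785 = 3.1847
χ² = 1.5924 + 3.1847 = 4.7771 ≈ 4.777

4.777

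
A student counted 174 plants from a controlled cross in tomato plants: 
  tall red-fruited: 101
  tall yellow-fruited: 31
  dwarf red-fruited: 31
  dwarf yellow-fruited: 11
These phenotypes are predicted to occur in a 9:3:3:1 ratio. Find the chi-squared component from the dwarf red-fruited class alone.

Total ratio parts = 16. Expected numbers out of 174:
  tall red-fruited: 174 × 9/16 = 97.875
  tall yellow-fruited: 174 × 3/16 = 32.625
  dwarf red-fruited: 174 × 3/16 = 32.625
  dwarf yellow-fruited: 174 × 1/16 = 10.875
Contribution of dwarf red-fruited: (31 − 32.625)² / 32.625 = 0.0809

0.081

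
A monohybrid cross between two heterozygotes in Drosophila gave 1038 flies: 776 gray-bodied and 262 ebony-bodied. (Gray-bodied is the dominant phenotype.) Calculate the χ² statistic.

0.032

For a monohybrid cross between heterozygotes with complete dominance, the expected phenotypic ratio is 3:1.
The 3:1 ratio has 4 parts, so with N = 1038 the expected counts are:
  gray-bodied: 1038 × 3/4 = 778.5
  ebony-bodied: 1038 × 1/4 = 259.5
χ² = Σ (O − E)² / E
  gray-bodied: (776 − 778.5)² / 778.5 = 0.0080
  ebony-bodied: (262 − 259.5)² / 259.5 = 0.0241
χ² = 0.0080 + 0.0241 = 0.0321 ≈ 0.032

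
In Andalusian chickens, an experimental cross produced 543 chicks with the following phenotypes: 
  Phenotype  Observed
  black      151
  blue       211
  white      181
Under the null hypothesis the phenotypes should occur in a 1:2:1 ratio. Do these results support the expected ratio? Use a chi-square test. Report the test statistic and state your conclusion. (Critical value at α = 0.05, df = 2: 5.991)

Expected counts for N = 543 under a 1:2:1 ratio (total parts = 4):
  black: 543 × 1/4 = 135.75
  blue: 543 × 2/4 = 271.5
  white: 543 × 1/4 = 135.75
χ² = Σ (O − E)² / E
  black: (151 − 135.75)² / 135.75 = 1.7132
  blue: (211 − 271.5)² / 271.5 = 13.4816
  white: (181 − 135.75)² / 135.75 = 15.0833
χ² = 1.7132 + 13.4816 + 15.0833 = 30.2781 ≈ 30.278
Degrees of freedom = 3 − 1 = 2; critical value at α = 0.05 is 5.991.
Since 30.278 > 5.991, we reject the null hypothesis — the data do not fit the 1:2:1 ratio.

30.278; not consistent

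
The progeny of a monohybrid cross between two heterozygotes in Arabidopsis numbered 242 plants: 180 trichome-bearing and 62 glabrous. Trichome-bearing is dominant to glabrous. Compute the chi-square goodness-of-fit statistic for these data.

For a monohybrid cross between heterozygotes with complete dominance, the expected phenotypic ratio is 3:1.
Expected counts for N = 242 under a 3:1 ratio (total parts = 4):
  trichome-bearing: 242 × 3/4 = 181.5
  glabrous: 242 × 1/4 = 60.5
χ² = Σ (O − E)² / E
  trichome-bearing: (180 − 181.5)² / 181.5 = 0.0124
  glabrous: (62 − 60.5)² / 60.5 = 0.0372
χ² = 0.0124 + 0.0372 = 0.0496 ≈ 0.050

0.050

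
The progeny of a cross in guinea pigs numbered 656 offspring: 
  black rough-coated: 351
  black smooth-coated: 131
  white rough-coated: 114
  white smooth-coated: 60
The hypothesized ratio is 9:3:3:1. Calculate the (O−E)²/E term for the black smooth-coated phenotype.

0.520

Expected counts for N = 656 under a 9:3:3:1 ratio (total parts = 16):
  black rough-coated: 656 × 9/16 = 369
  black smooth-coated: 656 × 3/16 = 123
  white rough-coated: 656 × 3/16 = 123
  white smooth-coated: 656 × 1/16 = 41
Contribution of black smooth-coated: (131 − 123)² / 123 = 0.5203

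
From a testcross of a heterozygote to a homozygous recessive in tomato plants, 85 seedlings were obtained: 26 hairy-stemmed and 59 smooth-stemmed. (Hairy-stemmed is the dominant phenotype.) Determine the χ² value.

A testcross of a heterozygote (Aa × aa) gives a 1:1 phenotypic ratio.
Expected counts for N = 85 under a 1:1 ratio (total parts = 2):
  hairy-stemmed: 85 × 1/2 = 42.5
  smooth-stemmed: 85 × 1/2 = 42.5
χ² = Σ (O − E)² / E
  hairy-stemmed: (26 − 42.5)² / 42.5 = 6.4059
  smooth-stemmed: (59 − 42.5)² / 42.5 = 6.4059
χ² = 6.4059 + 6.4059 = 12.8118 ≈ 12.812

12.812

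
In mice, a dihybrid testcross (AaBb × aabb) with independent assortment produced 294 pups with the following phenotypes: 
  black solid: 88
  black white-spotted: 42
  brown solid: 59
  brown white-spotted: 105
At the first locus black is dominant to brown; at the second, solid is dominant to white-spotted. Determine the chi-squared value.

32.721

A dihybrid testcross with independent assortment gives a 1:1:1:1 ratio.
Under the 1:1:1:1 hypothesis (Σ ratio = 4, N = 294):
  black solid: 294 × 1/4 = 73.5
  black white-spotted: 294 × 1/4 = 73.5
  brown solid: 294 × 1/4 = 73.5
  brown white-spotted: 294 × 1/4 = 73.5
χ² = Σ (O − E)² / E
  black solid: (88 − 73.5)² / 73.5 = 2.8605
  black white-spotted: (42 − 73.5)² / 73.5 = 13.5000
  brown solid: (59 − 73.5)² / 73.5 = 2.8605
  brown white-spotted: (105 − 73.5)² / 73.5 = 13.5000
χ² = 2.8605 + 13.5000 + 2.8605 + 13.5000 = 32.721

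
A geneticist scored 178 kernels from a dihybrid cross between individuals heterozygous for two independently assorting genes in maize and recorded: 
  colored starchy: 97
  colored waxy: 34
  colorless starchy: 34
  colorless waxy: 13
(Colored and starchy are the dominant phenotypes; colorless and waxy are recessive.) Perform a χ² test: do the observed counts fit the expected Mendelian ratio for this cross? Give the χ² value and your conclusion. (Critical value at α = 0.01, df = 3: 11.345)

A dihybrid F₂ with independent assortment and complete dominance at both loci gives a 9:3:3:1 phenotypic ratio.
Under the 9:3:3:1 hypothesis (Σ ratio = 16, N = 178):
  colored starchy: 178 × 9/16 = 100.125
  colored waxy: 178 × 3/16 = 33.375
  colorless starchy: 178 × 3/16 = 33.375
  colorless waxy: 178 × 1/16 = 11.125
χ² = Σ (O − E)² / E
  colored starchy: (97 − 100.125)² / 100.125 = 0.0975
  colored waxy: (34 − 33.375)² / 33.375 = 0.0117
  colorless starchy: (34 − 33.375)² / 33.375 = 0.0117
  colorless waxy: (13 − 11.125)² / 11.125 = 0.3160
χ² = 0.0975 + 0.0117 + 0.0117 + 0.3160 = 0.4369 ≈ 0.437
Degrees of freedom = 4 − 1 = 3; critical value at α = 0.01 is 11.345.
Since 0.437 < 11.345, we fail to reject the null hypothesis — the data are consistent with the 9:3:3:1 ratio.

0.437; consistent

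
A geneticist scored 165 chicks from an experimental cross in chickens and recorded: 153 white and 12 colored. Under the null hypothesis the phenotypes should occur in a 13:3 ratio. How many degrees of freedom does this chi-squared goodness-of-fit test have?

A goodness-of-fit test with 2 phenotype classes has df = 2 − 1 = 1.

1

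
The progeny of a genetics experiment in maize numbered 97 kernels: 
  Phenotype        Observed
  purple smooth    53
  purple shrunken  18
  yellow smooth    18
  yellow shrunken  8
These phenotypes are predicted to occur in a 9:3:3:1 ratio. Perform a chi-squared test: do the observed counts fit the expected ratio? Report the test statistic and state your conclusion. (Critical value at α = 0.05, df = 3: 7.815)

0.668; consistent

Under the 9:3:3:1 hypothesis (Σ ratio = 16, N = 97):
  purple smooth: 97 × 9/16 = 54.5625
  purple shrunken: 97 × 3/16 = 18.1875
  yellow smooth: 97 × 3/16 = 18.1875
  yellow shrunken: 97 × 1/16 = 6.0625
χ² = Σ (O − E)² / E
  purple smooth: (53 − 54.5625)² / 54.5625 = 0.0447
  purple shrunken: (18 − 18.1875)² / 18.1875 = 0.0019
  yellow smooth: (18 − 18.1875)² / 18.1875 = 0.0019
  yellow shrunken: (8 − 6.0625)² / 6.0625 = 0.6192
χ² = 0.0447 + 0.0019 + 0.0019 + 0.6192 = 0.6677 ≈ 0.668
Degrees of freedom = 4 − 1 = 3; critical value at α = 0.05 is 7.815.
Since 0.668 < 7.815, we fail to reject the null hypothesis — the data are consistent with the 9:3:3:1 ratio.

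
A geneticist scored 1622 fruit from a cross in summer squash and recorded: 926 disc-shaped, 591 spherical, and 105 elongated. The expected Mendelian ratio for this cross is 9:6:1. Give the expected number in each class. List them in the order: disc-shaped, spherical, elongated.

912.375, 608.25, 101.375

The 9:6:1 ratio has 16 parts, so with N = 1622 the expected counts are:
  disc-shaped: 1622 × 9/16 = 912.375
  spherical: 1622 × 6/16 = 608.25
  elongated: 1622 × 1/16 = 101.375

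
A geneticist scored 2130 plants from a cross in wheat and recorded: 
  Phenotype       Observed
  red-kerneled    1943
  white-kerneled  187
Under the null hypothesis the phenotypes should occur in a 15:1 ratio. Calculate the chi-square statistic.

Expected counts for N = 2130 under a 15:1 ratio (total parts = 16):
  red-kerneled: 2130 × 15/16 = 1996.875
  white-kerneled: 2130 × 1/16 = 133.125
χ² = Σ (O − E)² / E
  red-kerneled: (1943 − 1996.875)² / 1996.875 = 1.4535
  white-kerneled: (187 − 133.125)² / 133.125 = 21.8029
χ² = 1.4535 + 21.8029 = 23.2564 ≈ 23.256

23.256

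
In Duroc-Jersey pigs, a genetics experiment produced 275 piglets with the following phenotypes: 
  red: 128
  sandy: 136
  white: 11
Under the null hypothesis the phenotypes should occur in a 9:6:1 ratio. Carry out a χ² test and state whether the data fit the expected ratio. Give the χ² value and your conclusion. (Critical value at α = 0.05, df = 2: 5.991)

The 9:6:1 ratio has 16 parts, so with N = 275 the expected counts are:
  red: 275 × 9/16 = 154.6875
  sandy: 275 × 6/16 = 103.125
  white: 275 × 1/16 = 17.1875
χ² = Σ (O − E)² / E
  red: (128 − 154.6875)² / 154.6875 = 4.6043
  sandy: (136 − 103.125)² / 103.125 = 10.4802
  white: (11 − 17.1875)² / 17.1875 = 2.2275
χ² = 4.6043 + 10.4802 + 2.2275 = 17.312
Degrees of freedom = 3 − 1 = 2; critical value at α = 0.05 is 5.991.
Since 17.312 > 5.991, we reject the null hypothesis — the data do not fit the 9:6:1 ratio.

17.312; not consistent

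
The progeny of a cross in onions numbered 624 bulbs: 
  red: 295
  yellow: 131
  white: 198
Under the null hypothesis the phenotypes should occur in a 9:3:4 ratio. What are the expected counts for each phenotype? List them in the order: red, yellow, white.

The 9:3:4 ratio has 16 parts, so with N = 624 the expected counts are:
  red: 624 × 9/16 = 351
  yellow: 624 × 3/16 = 117
  white: 624 × 4/16 = 156

351, 117, 156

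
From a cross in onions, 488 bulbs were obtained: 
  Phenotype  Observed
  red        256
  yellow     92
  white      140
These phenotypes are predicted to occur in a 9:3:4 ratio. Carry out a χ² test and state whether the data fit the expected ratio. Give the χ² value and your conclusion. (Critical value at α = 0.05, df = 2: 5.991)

Under the 9:3:4 hypothesis (Σ ratio = 16, N = 488):
  red: 488 × 9/16 = 274.5
  yellow: 488 × 3/16 = 91.5
  white: 488 × 4/16 = 122
χ² = Σ (O − E)² / E
  red: (256 − 274.5)² / 274.5 = 1.2468
  yellow: (92 − 91.5)² / 91.5 = 0.0027
  white: (140 − 122)² / 122 = 2.6557
χ² = 1.2468 + 0.0027 + 2.6557 = 3.9052 ≈ 3.905
Degrees of freedom = 3 − 1 = 2; critical value at α = 0.05 is 5.991.
Since 3.905 < 5.991, we fail to reject the null hypothesis — the data are consistent with the 9:3:4 ratio.

3.905; consistent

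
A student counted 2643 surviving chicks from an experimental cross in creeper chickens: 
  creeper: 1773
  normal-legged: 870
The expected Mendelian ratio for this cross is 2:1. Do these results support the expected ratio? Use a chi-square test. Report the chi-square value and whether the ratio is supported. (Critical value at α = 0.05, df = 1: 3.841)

0.206; consistent

Expected counts for N = 2643 under a 2:1 ratio (total parts = 3):
  creeper: 2643 × 2/3 = 1762
  normal-legged: 2643 × 1/3 = 881
χ² = Σ (O − E)² / E
  creeper: (1773 − 1762)² / 1762 = 0.0687
  normal-legged: (870 − 881)² / 881 = 0.1373
χ² = 0.0687 + 0.1373 = 0.206
Degrees of freedom = 2 − 1 = 1; critical value at α = 0.05 is 3.841.
Since 0.206 < 3.841, we fail to reject the null hypothesis — the data are consistent with the 2:1 ratio.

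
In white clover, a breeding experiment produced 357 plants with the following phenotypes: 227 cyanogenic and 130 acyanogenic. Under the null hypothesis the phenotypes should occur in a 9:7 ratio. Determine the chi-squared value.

7.806

Expected counts for N = 357 under a 9:7 ratio (total parts = 16):
  cyanogenic: 357 × 9/16 = 200.8125
  acyanogenic: 357 × 7/16 = 156.1875
χ² = Σ (O − E)² / E
  cyanogenic: (227 − 200.8125)² / 200.8125 = 3.4151
  acyanogenic: (130 − 156.1875)² / 156.1875 = 4.3908
χ² = 3.4151 + 4.3908 = 7.8059 ≈ 7.806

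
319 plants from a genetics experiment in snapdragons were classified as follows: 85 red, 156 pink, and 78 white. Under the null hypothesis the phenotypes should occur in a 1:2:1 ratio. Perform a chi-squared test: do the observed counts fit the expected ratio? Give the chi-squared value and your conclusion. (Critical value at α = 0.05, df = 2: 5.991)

Total ratio parts = 4. Expected numbers out of 319:
  red: 319 × 1/4 = 79.75
  pink: 319 × 2/4 = 159.5
  white: 319 × 1/4 = 79.75
χ² = Σ (O − E)² / E
  red: (85 − 79.75)² / 79.75 = 0.3456
  pink: (156 − 159.5)² / 159.5 = 0.0768
  white: (78 − 79.75)² / 79.75 = 0.0384
χ² = 0.3456 + 0.0768 + 0.0384 = 0.4608 ≈ 0.461
Degrees of freedom = 3 − 1 = 2; critical value at α = 0.05 is 5.991.
Since 0.461 < 5.991, we fail to reject the null hypothesis — the data are consistent with the 1:2:1 ratio.

0.461; consistent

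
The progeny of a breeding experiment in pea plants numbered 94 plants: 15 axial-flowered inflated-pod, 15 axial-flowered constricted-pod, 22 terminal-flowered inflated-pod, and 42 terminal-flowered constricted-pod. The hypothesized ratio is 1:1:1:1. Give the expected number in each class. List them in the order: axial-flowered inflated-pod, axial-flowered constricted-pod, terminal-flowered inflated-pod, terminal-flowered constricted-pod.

23.5, 23.5, 23.5, 23.5

Total ratio parts = 4. Expected numbers out of 94:
  axial-flowered inflated-pod: 94 × 1/4 = 23.5
  axial-flowered constricted-pod: 94 × 1/4 = 23.5
  terminal-flowered inflated-pod: 94 × 1/4 = 23.5
  terminal-flowered constricted-pod: 94 × 1/4 = 23.5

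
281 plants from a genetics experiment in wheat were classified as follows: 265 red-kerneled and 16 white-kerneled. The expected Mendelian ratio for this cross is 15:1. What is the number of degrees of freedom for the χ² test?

1

A goodness-of-fit test with 2 phenotype classes has df = 2 − 1 = 1.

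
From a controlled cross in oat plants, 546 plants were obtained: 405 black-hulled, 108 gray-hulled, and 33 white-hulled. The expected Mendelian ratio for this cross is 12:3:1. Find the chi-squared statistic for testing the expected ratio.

0.396

Total ratio parts = 16. Expected numbers out of 546:
  black-hulled: 546 × 12/16 = 409.5
  gray-hulled: 546 × 3/16 = 102.375
  white-hulled: 546 × 1/16 = 34.125
χ² = Σ (O − E)² / E
  black-hulled: (405 − 409.5)² / 409.5 = 0.0495
  gray-hulled: (108 − 102.375)² / 102.375 = 0.3091
  white-hulled: (33 − 34.125)² / 34.125 = 0.0371
χ² = 0.0495 + 0.3091 + 0.0371 = 0.3957 ≈ 0.396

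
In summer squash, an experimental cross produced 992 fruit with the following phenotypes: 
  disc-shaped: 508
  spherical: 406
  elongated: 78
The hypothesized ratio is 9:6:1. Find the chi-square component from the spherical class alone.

The 9:6:1 ratio has 16 parts, so with N = 992 the expected counts are:
  disc-shaped: 992 × 9/16 = 558
  spherical: 992 × 6/16 = 372
  elongated: 992 × 1/16 = 62
Contribution of spherical: (406 − 372)² / 372 = 3.1075

3.108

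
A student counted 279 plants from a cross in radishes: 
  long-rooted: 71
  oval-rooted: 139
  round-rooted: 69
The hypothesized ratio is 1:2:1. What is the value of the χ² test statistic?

Total ratio parts = 4. Expected numbers out of 279:
  long-rooted: 279 × 1/4 = 69.75
  oval-rooted: 279 × 2/4 = 139.5
  round-rooted: 279 × 1/4 = 69.75
χ² = Σ (O − E)² / E
  long-rooted: (71 − 69.75)² / 69.75 = 0.0224
  oval-rooted: (139 − 139.5)² / 139.5 = 0.0018
  round-rooted: (69 − 69.75)² / 69.75 = 0.0081
χ² = 0.0224 + 0.0018 + 0.0081 = 0.0323 ≈ 0.032

0.032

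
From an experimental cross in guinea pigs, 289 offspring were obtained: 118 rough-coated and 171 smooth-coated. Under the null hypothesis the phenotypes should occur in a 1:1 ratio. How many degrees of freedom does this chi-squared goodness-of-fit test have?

A goodness-of-fit test with 2 phenotype classes has df = 2 − 1 = 1.

1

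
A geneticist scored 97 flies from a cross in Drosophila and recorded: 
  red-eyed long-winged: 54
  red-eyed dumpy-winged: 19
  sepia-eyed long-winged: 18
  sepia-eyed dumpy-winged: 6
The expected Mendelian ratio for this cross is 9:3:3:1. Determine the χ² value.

Total ratio parts = 16. Expected numbers out of 97:
  red-eyed long-winged: 97 × 9/16 = 54.5625
  red-eyed dumpy-winged: 97 × 3/16 = 18.1875
  sepia-eyed long-winged: 97 × 3/16 = 18.1875
  sepia-eyed dumpy-winged: 97 × 1/16 = 6.0625
χ² = Σ (O − E)² / E
  red-eyed long-winged: (54 − 54.5625)² / 54.5625 = 0.0058
  red-eyed dumpy-winged: (19 − 18.1875)² / 18.1875 = 0.0363
  sepia-eyed long-winged: (18 − 18.1875)² / 18.1875 = 0.0019
  sepia-eyed dumpy-winged: (6 − 6.0625)² / 6.0625 = 0.0006
χ² = 0.0058 + 0.0363 + 0.0019 + 0.0006 = 0.0446 ≈ 0.045

0.045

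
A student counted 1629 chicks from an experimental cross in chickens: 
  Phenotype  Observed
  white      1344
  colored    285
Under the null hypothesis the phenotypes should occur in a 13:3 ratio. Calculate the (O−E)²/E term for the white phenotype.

Expected counts for N = 1629 under a 13:3 ratio (total parts = 16):
  white: 1629 × 13/16 = 1323.5625
  colored: 1629 × 3/16 = 305.4375
Contribution of white: (1344 − 1323.5625)² / 1323.5625 = 0.3156

0.316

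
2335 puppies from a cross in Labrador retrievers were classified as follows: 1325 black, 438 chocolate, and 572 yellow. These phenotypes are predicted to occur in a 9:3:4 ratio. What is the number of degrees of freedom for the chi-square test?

A goodness-of-fit test with 3 phenotype classes has df = 3 − 1 = 2.

2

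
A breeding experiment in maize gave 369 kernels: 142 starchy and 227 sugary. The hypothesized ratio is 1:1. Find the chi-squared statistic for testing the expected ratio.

19.580

The 1:1 ratio has 2 parts, so with N = 369 the expected counts are:
  starchy: 369 × 1/2 = 184.5
  sugary: 369 × 1/2 = 184.5
χ² = Σ (O − E)² / E
  starchy: (142 − 184.5)² / 184.5 = 9.7900
  sugary: (227 − 184.5)² / 184.5 = 9.7900
χ² = 9.7900 + 9.7900 = 19.580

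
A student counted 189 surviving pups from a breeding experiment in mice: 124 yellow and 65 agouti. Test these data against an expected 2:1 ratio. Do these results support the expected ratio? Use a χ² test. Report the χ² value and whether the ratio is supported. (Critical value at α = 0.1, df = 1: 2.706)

Expected counts for N = 189 under a 2:1 ratio (total parts = 3):
  yellow: 189 × 2/3 = 126
  agouti: 189 × 1/3 = 63
χ² = Σ (O − E)² / E
  yellow: (124 − 126)² / 126 = 0.0317
  agouti: (65 − 63)² / 63 = 0.0635
χ² = 0.0317 + 0.0635 = 0.0952 ≈ 0.095
Degrees of freedom = 2 − 1 = 1; critical value at α = 0.1 is 2.706.
Since 0.095 < 2.706, we fail to reject the null hypothesis — the data are consistent with the 2:1 ratio.

0.095; consistent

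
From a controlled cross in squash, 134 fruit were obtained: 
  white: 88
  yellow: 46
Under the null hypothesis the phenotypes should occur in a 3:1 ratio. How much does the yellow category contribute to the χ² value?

4.664

Expected counts for N = 134 under a 3:1 ratio (total parts = 4):
  white: 134 × 3/4 = 100.5
  yellow: 134 × 1/4 = 33.5
Contribution of yellow: (46 − 33.5)² / 33.5 = 4.6642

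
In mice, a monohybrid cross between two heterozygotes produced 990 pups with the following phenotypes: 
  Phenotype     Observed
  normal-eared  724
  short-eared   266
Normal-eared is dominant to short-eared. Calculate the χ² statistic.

1.844

For a monohybrid cross between heterozygotes with complete dominance, the expected phenotypic ratio is 3:1.
Under the 3:1 hypothesis (Σ ratio = 4, N = 990):
  normal-eared: 990 × 3/4 = 742.5
  short-eared: 990 × 1/4 = 247.5
χ² = Σ (O − E)² / E
  normal-eared: (724 − 742.5)² / 742.5 = 0.4609
  short-eared: (266 − 247.5)² / 247.5 = 1.3828
χ² = 0.4609 + 1.3828 = 1.8437 ≈ 1.844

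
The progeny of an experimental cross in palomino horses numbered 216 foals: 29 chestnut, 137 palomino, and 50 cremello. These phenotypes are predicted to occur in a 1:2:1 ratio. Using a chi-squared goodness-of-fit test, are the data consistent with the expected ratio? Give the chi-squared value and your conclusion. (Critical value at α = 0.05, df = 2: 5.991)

Expected counts for N = 216 under a 1:2:1 ratio (total parts = 4):
  chestnut: 216 × 1/4 = 54
  palomino: 216 × 2/4 = 108
  cremello: 216 × 1/4 = 54
χ² = Σ (O − E)² / E
  chestnut: (29 − 54)² / 54 = 11.5741
  palomino: (137 − 108)² / 108 = 7.7870
  cremello: (50 − 54)² / 54 = 0.2963
χ² = 11.5741 + 7.7870 + 0.2963 = 19.6574 ≈ 19.657
Degrees of freedom = 3 − 1 = 2; critical value at α = 0.05 is 5.991.
Since 19.657 > 5.991, we reject the null hypothesis — the data do not fit the 1:2:1 ratio.

19.657; not consistent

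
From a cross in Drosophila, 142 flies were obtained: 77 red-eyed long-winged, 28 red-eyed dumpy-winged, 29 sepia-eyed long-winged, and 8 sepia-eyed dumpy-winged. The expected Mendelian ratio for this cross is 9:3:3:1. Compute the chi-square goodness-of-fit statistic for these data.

Total ratio parts = 16. Expected numbers out of 142:
  red-eyed long-winged: 142 × 9/16 = 79.875
  red-eyed dumpy-winged: 142 × 3/16 = 26.625
  sepia-eyed long-winged: 142 × 3/16 = 26.625
  sepia-eyed dumpy-winged: 142 × 1/16 = 8.875
χ² = Σ (O − E)² / E
  red-eyed long-winged: (77 − 79.875)² / 79.875 = 0.1035
  red-eyed dumpy-winged: (28 − 26.625)² / 26.625 = 0.0710
  sepia-eyed long-winged: (29 − 26.625)² / 26.625 = 0.2119
  sepia-eyed dumpy-winged: (8 − 8.875)² / 8.875 = 0.0863
χ² = 0.1035 + 0.0710 + 0.2119 + 0.0863 = 0.4727 ≈ 0.473

0.473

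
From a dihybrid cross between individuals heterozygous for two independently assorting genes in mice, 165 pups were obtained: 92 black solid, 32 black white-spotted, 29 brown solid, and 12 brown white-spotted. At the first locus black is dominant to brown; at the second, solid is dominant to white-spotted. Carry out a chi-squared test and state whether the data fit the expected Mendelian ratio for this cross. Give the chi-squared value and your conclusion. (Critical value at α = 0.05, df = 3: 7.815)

0.441; consistent

A dihybrid F₂ with independent assortment and complete dominance at both loci gives a 9:3:3:1 phenotypic ratio.
The 9:3:3:1 ratio has 16 parts, so with N = 165 the expected counts are:
  black solid: 165 × 9/16 = 92.8125
  black white-spotted: 165 × 3/16 = 30.9375
  brown solid: 165 × 3/16 = 30.9375
  brown white-spotted: 165 × 1/16 = 10.3125
χ² = Σ (O − E)² / E
  black solid: (92 − 92.8125)² / 92.8125 = 0.0071
  black white-spotted: (32 − 30.9375)² / 30.9375 = 0.0365
  brown solid: (29 − 30.9375)² / 30.9375 = 0.1213
  brown white-spotted: (12 − 10.3125)² / 10.3125 = 0.2761
χ² = 0.0071 + 0.0365 + 0.1213 + 0.2761 = 0.441
Degrees of freedom = 4 − 1 = 3; critical value at α = 0.05 is 7.815.
Since 0.441 < 7.815, we fail to reject the null hypothesis — the data are consistent with the 9:3:3:1 ratio.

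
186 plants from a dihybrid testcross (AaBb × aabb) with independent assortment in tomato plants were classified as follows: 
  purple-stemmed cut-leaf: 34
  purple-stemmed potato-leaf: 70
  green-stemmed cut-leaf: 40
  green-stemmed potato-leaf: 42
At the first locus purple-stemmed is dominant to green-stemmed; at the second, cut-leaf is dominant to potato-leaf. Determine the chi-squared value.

A dihybrid testcross with independent assortment gives a 1:1:1:1 ratio.
Total ratio parts = 4. Expected numbers out of 186:
  purple-stemmed cut-leaf: 186 × 1/4 = 46.5
  purple-stemmed potato-leaf: 186 × 1/4 = 46.5
  green-stemmed cut-leaf: 186 × 1/4 = 46.5
  green-stemmed potato-leaf: 186 × 1/4 = 46.5
χ² = Σ (O − E)² / E
  purple-stemmed cut-leaf: (34 − 46.5)² / 46.5 = 3.3602
  purple-stemmed potato-leaf: (70 − 46.5)² / 46.5 = 11.8763
  green-stemmed cut-leaf: (40 − 46.5)² / 46.5 = 0.9086
  green-stemmed potato-leaf: (42 − 46.5)² / 46.5 = 0.4355
χ² = 3.3602 + 11.8763 + 0.9086 + 0.4355 = 16.5806 ≈ 16.581

16.581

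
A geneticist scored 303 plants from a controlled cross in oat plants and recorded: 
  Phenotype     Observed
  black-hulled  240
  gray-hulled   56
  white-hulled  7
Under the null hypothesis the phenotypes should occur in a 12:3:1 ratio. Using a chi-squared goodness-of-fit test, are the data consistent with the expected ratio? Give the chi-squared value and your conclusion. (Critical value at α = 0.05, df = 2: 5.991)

Expected counts for N = 303 under a 12:3:1 ratio (total parts = 16):
  black-hulled: 303 × 12/16 = 227.25
  gray-hulled: 303 × 3/16 = 56.8125
  white-hulled: 303 × 1/16 = 18.9375
χ² = Σ (O − E)² / E
  black-hulled: (240 − 227.25)² / 227.25 = 0.7153
  gray-hulled: (56 − 56.8125)² / 56.8125 = 0.0116
  white-hulled: (7 − 18.9375)² / 18.9375 = 7.5250
χ² = 0.7153 + 0.0116 + 7.5250 = 8.2519 ≈ 8.252
Degrees of freedom = 3 − 1 = 2; critical value at α = 0.05 is 5.991.
Since 8.252 > 5.991, we reject the null hypothesis — the data do not fit the 12:3:1 ratio.

8.252; not consistent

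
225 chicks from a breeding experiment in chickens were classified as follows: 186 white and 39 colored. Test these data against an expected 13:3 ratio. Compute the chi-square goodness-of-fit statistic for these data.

Expected counts for N = 225 under a 13:3 ratio (total parts = 16):
  white: 225 × 13/16 = 182.8125
  colored: 225 × 3/16 = 42.1875
χ² = Σ (O − E)² / E
  white: (186 − 182.8125)² / 182.8125 = 0.0556
  colored: (39 − 42.1875)² / 42.1875 = 0.2408
χ² = 0.0556 + 0.2408 = 0.2964 ≈ 0.296

0.296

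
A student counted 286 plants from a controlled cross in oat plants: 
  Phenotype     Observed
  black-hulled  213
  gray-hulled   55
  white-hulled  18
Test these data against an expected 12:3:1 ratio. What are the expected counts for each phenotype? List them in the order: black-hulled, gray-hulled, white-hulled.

214.5, 53.625, 17.875

Total ratio parts = 16. Expected numbers out of 286:
  black-hulled: 286 × 12/16 = 214.5
  gray-hulled: 286 × 3/16 = 53.625
  white-hulled: 286 × 1/16 = 17.875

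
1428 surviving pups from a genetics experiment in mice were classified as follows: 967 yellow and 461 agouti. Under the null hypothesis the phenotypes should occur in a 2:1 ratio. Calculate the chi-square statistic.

0.709

The 2:1 ratio has 3 parts, so with N = 1428 the expected counts are:
  yellow: 1428 × 2/3 = 952
  agouti: 1428 × 1/3 = 476
χ² = Σ (O − E)² / E
  yellow: (967 − 952)² / 952 = 0.2363
  agouti: (461 − 476)² / 476 = 0.4727
χ² = 0.2363 + 0.4727 = 0.709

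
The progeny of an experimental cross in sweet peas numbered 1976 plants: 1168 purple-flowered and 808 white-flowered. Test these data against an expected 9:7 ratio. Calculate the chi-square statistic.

6.565

The 9:7 ratio has 16 parts, so with N = 1976 the expected counts are:
  purple-flowered: 1976 × 9/16 = 1111.5
  white-flowered: 1976 × 7/16 = 864.5
χ² = Σ (O − E)² / E
  purple-flowered: (1168 − 1111.5)² / 1111.5 = 2.8720
  white-flowered: (808 − 864.5)² / 864.5 = 3.6926
χ² = 2.8720 + 3.6926 = 6.5646 ≈ 6.565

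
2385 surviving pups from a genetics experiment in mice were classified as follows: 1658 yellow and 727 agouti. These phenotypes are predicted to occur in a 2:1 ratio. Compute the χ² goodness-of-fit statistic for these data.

Expected counts for N = 2385 under a 2:1 ratio (total parts = 3):
  yellow: 2385 × 2/3 = 1590
  agouti: 2385 × 1/3 = 795
χ² = Σ (O − E)² / E
  yellow: (1658 − 1590)² / 1590 = 2.9082
  agouti: (727 − 795)² / 795 = 5.8164
χ² = 2.9082 + 5.8164 = 8.7246 ≈ 8.725

8.725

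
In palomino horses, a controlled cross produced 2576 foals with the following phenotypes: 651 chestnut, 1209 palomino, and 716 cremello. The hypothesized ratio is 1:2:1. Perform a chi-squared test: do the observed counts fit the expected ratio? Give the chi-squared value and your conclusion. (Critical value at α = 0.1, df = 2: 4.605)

12.971; not consistent

Under the 1:2:1 hypothesis (Σ ratio = 4, N = 2576):
  chestnut: 2576 × 1/4 = 644
  palomino: 2576 × 2/4 = 1288
  cremello: 2576 × 1/4 = 644
χ² = Σ (O − E)² / E
  chestnut: (651 − 644)² / 644 = 0.0761
  palomino: (1209 − 1288)² / 1288 = 4.8455
  cremello: (716 − 644)² / 644 = 8.0497
χ² = 0.0761 + 4.8455 + 8.0497 = 12.9713 ≈ 12.971
Degrees of freedom = 3 − 1 = 2; critical value at α = 0.1 is 4.605.
Since 12.971 > 4.605, we reject the null hypothesis — the data do not fit the 1:2:1 ratio.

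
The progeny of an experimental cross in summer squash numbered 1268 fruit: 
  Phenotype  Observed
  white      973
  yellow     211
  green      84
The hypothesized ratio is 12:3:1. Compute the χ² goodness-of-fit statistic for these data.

3.803

Total ratio parts = 16. Expected numbers out of 1268:
  white: 1268 × 12/16 = 951
  yellow: 1268 × 3/16 = 237.75
  green: 1268 × 1/16 = 79.25
χ² = Σ (O − E)² / E
  white: (973 − 951)² / 951 = 0.5089
  yellow: (211 − 237.75)² / 237.75 = 3.0097
  green: (84 − 79.25)² / 79.25 = 0.2847
χ² = 0.5089 + 3.0097 + 0.2847 = 3.8033 ≈ 3.803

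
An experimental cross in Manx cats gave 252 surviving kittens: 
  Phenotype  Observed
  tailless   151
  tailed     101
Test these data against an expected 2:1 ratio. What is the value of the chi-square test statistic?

Expected counts for N = 252 under a 2:1 ratio (total parts = 3):
  tailless: 252 × 2/3 = 168
  tailed: 252 × 1/3 = 84
χ² = Σ (O − E)² / E
  tailless: (151 − 168)² / 168 = 1.7202
  tailed: (101 − 84)² / 84 = 3.4405
χ² = 1.7202 + 3.4405 = 5.1607 ≈ 5.161

5.161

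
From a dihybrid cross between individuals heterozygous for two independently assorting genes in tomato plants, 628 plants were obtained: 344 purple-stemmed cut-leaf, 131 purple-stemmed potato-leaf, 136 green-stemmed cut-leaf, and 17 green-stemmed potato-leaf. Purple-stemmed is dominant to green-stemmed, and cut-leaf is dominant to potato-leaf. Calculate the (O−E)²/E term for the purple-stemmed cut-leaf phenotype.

A dihybrid F₂ with independent assortment and complete dominance at both loci gives a 9:3:3:1 phenotypic ratio.
Total ratio parts = 16. Expected numbers out of 628:
  purple-stemmed cut-leaf: 628 × 9/16 = 353.25
  purple-stemmed potato-leaf: 628 × 3/16 = 117.75
  green-stemmed cut-leaf: 628 × 3/16 = 117.75
  green-stemmed potato-leaf: 628 × 1/16 = 39.25
Contribution of purple-stemmed cut-leaf: (344 − 353.25)² / 353.25 = 0.2422

0.242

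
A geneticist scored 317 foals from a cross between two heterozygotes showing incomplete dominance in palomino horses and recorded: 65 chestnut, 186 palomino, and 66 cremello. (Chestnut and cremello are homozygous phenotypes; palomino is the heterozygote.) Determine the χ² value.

9.549

With incomplete dominance, a heterozygote × heterozygote cross gives a 1:2:1 phenotypic ratio.
Expected counts for N = 317 under a 1:2:1 ratio (total parts = 4):
  chestnut: 317 × 1/4 = 79.25
  palomino: 317 × 2/4 = 158.5
  cremello: 317 × 1/4 = 79.25
χ² = Σ (O − E)² / E
  chestnut: (65 − 79.25)² / 79.25 = 2.5623
  palomino: (186 − 158.5)² / 158.5 = 4.7713
  cremello: (66 − 79.25)² / 79.25 = 2.2153
χ² = 2.5623 + 4.7713 + 2.2153 = 9.5489 ≈ 9.549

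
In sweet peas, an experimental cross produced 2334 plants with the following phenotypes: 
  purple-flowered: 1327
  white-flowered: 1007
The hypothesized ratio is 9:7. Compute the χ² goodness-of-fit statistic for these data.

Under the 9:7 hypothesis (Σ ratio = 16, N = 2334):
  purple-flowered: 2334 × 9/16 = 1312.875
  white-flowered: 2334 × 7/16 = 1021.125
χ² = Σ (O − E)² / E
  purple-flowered: (1327 − 1312.875)² / 1312.875 = 0.1520
  white-flowered: (1007 − 1021.125)² / 1021.125 = 0.1954
χ² = 0.1520 + 0.1954 = 0.3474 ≈ 0.347

0.347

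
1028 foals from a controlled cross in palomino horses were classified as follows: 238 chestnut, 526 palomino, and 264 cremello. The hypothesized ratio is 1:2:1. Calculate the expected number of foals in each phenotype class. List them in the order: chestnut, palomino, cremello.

Total ratio parts = 4. Expected numbers out of 1028:
  chestnut: 1028 × 1/4 = 257
  palomino: 1028 × 2/4 = 514
  cremello: 1028 × 1/4 = 257

257, 514, 257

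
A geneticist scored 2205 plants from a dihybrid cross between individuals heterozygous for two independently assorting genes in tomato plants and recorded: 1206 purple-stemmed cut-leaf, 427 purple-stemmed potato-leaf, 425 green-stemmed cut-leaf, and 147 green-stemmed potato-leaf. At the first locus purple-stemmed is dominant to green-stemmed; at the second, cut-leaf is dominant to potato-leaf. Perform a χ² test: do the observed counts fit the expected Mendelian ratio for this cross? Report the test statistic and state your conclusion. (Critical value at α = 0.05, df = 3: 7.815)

2.330; consistent

A dihybrid F₂ with independent assortment and complete dominance at both loci gives a 9:3:3:1 phenotypic ratio.
Expected counts for N = 2205 under a 9:3:3:1 ratio (total parts = 16):
  purple-stemmed cut-leaf: 2205 × 9/16 = 1240.3125
  purple-stemmed potato-leaf: 2205 × 3/16 = 413.4375
  green-stemmed cut-leaf: 2205 × 3/16 = 413.4375
  green-stemmed potato-leaf: 2205 × 1/16 = 137.8125
χ² = Σ (O − E)² / E
  purple-stemmed cut-leaf: (1206 − 1240.3125)² / 1240.3125 = 0.9492
  purple-stemmed potato-leaf: (427 − 413.4375)² / 413.4375 = 0.4449
  green-stemmed cut-leaf: (425 − 413.4375)² / 413.4375 = 0.3234
  green-stemmed potato-leaf: (147 − 137.8125)² / 137.8125 = 0.6125
χ² = 0.9492 + 0.4449 + 0.3234 + 0.6125 = 2.330
Degrees of freedom = 4 − 1 = 3; critical value at α = 0.05 is 7.815.
Since 2.330 < 7.815, we fail to reject the null hypothesis — the data are consistent with the 9:3:3:1 ratio.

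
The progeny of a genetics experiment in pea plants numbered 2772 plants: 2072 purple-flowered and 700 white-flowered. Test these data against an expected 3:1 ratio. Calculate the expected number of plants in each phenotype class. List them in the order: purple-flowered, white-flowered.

2079, 693

Under the 3:1 hypothesis (Σ ratio = 4, N = 2772):
  purple-flowered: 2772 × 3/4 = 2079
  white-flowered: 2772 × 1/4 = 693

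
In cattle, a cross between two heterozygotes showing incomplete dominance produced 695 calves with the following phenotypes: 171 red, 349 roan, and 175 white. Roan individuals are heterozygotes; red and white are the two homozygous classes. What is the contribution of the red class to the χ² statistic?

0.044

With incomplete dominance, a heterozygote × heterozygote cross gives a 1:2:1 phenotypic ratio.
Expected counts for N = 695 under a 1:2:1 ratio (total parts = 4):
  red: 695 × 1/4 = 173.75
  roan: 695 × 2/4 = 347.5
  white: 695 × 1/4 = 173.75
Contribution of red: (171 − 173.75)² / 173.75 = 0.0435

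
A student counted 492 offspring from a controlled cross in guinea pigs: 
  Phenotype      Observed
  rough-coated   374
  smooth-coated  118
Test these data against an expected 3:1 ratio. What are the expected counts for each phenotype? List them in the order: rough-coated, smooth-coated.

369, 123

Expected counts for N = 492 under a 3:1 ratio (total parts = 4):
  rough-coated: 492 × 3/4 = 369
  smooth-coated: 492 × 1/4 = 123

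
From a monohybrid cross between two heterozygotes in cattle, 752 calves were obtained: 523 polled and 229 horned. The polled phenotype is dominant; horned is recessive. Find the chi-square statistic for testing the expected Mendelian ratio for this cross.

For a monohybrid cross between heterozygotes with complete dominance, the expected phenotypic ratio is 3:1.
The 3:1 ratio has 4 parts, so with N = 752 the expected counts are:
  polled: 752 × 3/4 = 564
  horned: 752 × 1/4 = 188
χ² = Σ (O − E)² / E
  polled: (523 − 564)² / 564 = 2.9805
  horned: (229 − 188)² / 188 = 8.9415
χ² = 2.9805 + 8.9415 = 11.922

11.922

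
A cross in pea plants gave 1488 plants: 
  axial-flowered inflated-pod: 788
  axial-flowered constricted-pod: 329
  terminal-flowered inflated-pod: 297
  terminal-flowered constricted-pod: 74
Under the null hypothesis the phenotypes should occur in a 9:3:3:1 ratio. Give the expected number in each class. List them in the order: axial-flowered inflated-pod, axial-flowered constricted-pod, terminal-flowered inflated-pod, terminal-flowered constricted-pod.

Total ratio parts = 16. Expected numbers out of 1488:
  axial-flowered inflated-pod: 1488 × 9/16 = 837
  axial-flowered constricted-pod: 1488 × 3/16 = 279
  terminal-flowered inflated-pod: 1488 × 3/16 = 279
  terminal-flowered constricted-pod: 1488 × 1/16 = 93

837, 279, 279, 93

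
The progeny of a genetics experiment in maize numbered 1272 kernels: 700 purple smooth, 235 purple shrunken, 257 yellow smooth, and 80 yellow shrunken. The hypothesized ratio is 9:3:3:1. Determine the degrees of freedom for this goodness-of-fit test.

A goodness-of-fit test with 4 phenotype classes has df = 4 − 1 = 3.

3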